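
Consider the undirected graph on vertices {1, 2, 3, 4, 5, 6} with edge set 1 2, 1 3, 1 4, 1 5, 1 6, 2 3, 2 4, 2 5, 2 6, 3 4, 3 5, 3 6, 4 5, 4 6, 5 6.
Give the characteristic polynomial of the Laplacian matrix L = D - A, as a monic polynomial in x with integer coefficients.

Reading degrees in the order [1, 2, 3, 4, 5, 6] gives [5, 5, 5, 5, 5, 5]; set D = diag(5, 5, 5, 5, 5, 5) and form L = D - A. Computing det(xI - L) by cofactor expansion (or equivalently via sum-over-permutations) gives x^6 - 30x^5 + 360x^4 - 2160x^3 + 6480x^2 - 7776x. Since p(0) = det(-L) = 0, x divides p(x). The largest eigenvalue, 6, is at most the vertex count 6.

x^6 - 30x^5 + 360x^4 - 2160x^3 + 6480x^2 - 7776x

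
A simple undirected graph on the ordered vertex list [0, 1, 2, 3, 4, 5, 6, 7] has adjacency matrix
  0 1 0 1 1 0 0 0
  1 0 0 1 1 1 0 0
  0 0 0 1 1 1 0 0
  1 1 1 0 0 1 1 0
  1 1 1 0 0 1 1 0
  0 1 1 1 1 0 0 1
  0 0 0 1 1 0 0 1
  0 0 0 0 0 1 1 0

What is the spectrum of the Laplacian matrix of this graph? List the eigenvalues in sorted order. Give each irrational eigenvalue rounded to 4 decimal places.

[0, 1.5509, 2.6694, 3.2597, 4.2526, 5, 6.0226, 7.2447]

With the vertex order [0, 1, 2, 3, 4, 5, 6, 7], the degrees are [3, 4, 3, 5, 5, 5, 3, 2], giving D = diag(3, 4, 3, 5, 5, 5, 3, 2) and L = D - A. The multiplicity of 0 as a Laplacian eigenvalue equals the number of connected components. There is one zero in the spectrum, matching the 1 component.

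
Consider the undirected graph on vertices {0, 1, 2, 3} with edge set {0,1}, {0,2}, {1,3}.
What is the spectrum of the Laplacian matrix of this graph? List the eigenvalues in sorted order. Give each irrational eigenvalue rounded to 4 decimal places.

[0, 0.5858, 2, 3.4142]

Each diagonal entry of L is the vertex degree and each off-diagonal entry is -1 where an edge is present, 0 otherwise; in the order [0, 1, 2, 3] the diagonal is [2, 2, 1, 1]. Since every row of L sums to 0, the all-ones vector is in the kernel and 0 is an eigenvalue.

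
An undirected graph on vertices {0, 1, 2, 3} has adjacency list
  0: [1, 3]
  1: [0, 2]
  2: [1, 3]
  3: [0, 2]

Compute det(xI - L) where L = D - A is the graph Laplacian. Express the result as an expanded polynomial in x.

x^4 - 8x^3 + 20x^2 - 16x

Each diagonal entry of L is the vertex degree and each off-diagonal entry is -1 where an edge is present, 0 otherwise; in the order [0, 1, 2, 3] the diagonal is [2, 2, 2, 2]. Computing det(xI - L) by cofactor expansion (or equivalently via sum-over-permutations) gives x^4 - 8x^3 + 20x^2 - 16x. The constant term is 0 because L is singular (the all-ones vector lies in its kernel). The eigenvalues sum to 8, which equals trace(L) = 2|E|. By the matrix-tree theorem the graph has (1/4) * product of the nonzero eigenvalues = 4 spanning trees.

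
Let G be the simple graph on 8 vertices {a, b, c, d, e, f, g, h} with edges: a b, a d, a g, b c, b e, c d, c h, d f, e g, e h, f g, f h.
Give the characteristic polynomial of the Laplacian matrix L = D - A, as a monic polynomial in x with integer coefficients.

x^8 - 24x^7 + 240x^6 - 1296x^5 + 4080x^4 - 7488x^3 + 7424x^2 - 3072x

Each diagonal entry of L is the vertex degree and each off-diagonal entry is -1 where an edge is present, 0 otherwise; in the order [a, b, c, d, e, f, g, h] the diagonal is [3, 3, 3, 3, 3, 3, 3, 3]. The eigenvalues of L are [0, 2, 2, 2, 4, 4, 4, 6]; the characteristic polynomial is the product of (x - lambda_i), which multiplies out to x^8 - 24x^7 + 240x^6 - 1296x^5 + 4080x^4 - 7488x^3 + 7424x^2 - 3072x. The constant term is 0 because L is singular (the all-ones vector lies in its kernel). There is one zero in the spectrum, matching the 1 component.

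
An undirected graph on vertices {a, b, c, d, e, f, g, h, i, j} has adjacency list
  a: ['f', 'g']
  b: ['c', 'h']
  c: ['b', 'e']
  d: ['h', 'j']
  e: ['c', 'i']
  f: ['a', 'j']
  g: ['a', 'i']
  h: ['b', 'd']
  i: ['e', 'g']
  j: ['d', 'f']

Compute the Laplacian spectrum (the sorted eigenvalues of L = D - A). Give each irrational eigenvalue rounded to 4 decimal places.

With the vertex order [a, b, c, d, e, f, g, h, i, j], the degrees are [2, 2, 2, 2, 2, 2, 2, 2, 2, 2], giving D = diag(2, 2, 2, 2, 2, 2, 2, 2, 2, 2) and L = D - A. The multiplicity of 0 as a Laplacian eigenvalue equals the number of connected components. The single zero eigenvalue shows the graph is connected.

[0, 0.3820, 0.3820, 1.3820, 1.3820, 2.6180, 2.6180, 3.6180, 3.6180, 4]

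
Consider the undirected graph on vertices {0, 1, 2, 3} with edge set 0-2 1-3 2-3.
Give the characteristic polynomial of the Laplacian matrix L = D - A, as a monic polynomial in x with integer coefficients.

x^4 - 6x^3 + 10x^2 - 4x

With the vertex order [0, 1, 2, 3], the degrees are [1, 1, 2, 2], giving D = diag(1, 1, 2, 2) and L = D - A. L has integer entries, so p(x) = det(xI - L) has integer coefficients. Expanding the determinant yields x^4 - 6x^3 + 10x^2 - 4x. Since p(0) = det(-L) = 0, x divides p(x). The largest eigenvalue, 3.4142, is at most the vertex count 4. By the matrix-tree theorem the graph has (1/4) * product of the nonzero eigenvalues = 1 spanning tree.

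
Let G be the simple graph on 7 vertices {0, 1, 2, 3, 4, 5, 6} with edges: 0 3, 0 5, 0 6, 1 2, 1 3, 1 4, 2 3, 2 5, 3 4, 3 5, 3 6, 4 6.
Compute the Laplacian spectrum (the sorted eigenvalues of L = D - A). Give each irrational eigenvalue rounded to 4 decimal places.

[0, 2, 2, 4, 4, 5, 7]

Reading degrees in the order [0, 1, 2, 3, 4, 5, 6] gives [3, 3, 3, 6, 3, 3, 3]; set D = diag(3, 3, 3, 6, 3, 3, 3) and form L = D - A. Diagonalising L (or applying a numerical eigensolver to the 7x7 matrix) gives the spectrum above. The single zero eigenvalue shows the graph is connected. By the matrix-tree theorem the graph has (1/7) * product of the nonzero eigenvalues = 320 spanning trees. There is one zero in the spectrum, matching the 1 component.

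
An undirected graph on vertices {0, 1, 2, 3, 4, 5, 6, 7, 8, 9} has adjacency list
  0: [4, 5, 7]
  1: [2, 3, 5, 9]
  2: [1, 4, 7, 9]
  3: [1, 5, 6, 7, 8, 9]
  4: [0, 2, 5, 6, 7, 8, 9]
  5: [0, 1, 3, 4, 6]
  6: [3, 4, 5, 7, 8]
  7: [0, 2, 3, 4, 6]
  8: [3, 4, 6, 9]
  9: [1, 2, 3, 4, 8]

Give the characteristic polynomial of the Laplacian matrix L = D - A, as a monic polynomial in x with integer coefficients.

Reading degrees in the order [0, 1, 2, 3, 4, 5, 6, 7, 8, 9] gives [3, 4, 4, 6, 7, 5, 5, 5, 4, 5]; set D = diag(3, 4, 4, 6, 7, 5, 5, 5, 4, 5) and form L = D - A. L has integer entries, so p(x) = det(xI - L) has integer coefficients. Expanding the determinant yields x^10 - 48x^9 + 1007x^8 - 12110x^7 + 91925x^6 - 456372x^5 + 1480504x^4 - 3023500x^3 + 3523842x^2 - 1784120x. The constant term is 0 because L is singular (the all-ones vector lies in its kernel). The eigenvalues sum to 48, which equals trace(L) = 2|E|. By the matrix-tree theorem the graph has (1/10) * product of the nonzero eigenvalues = 178412 spanning trees.

x^10 - 48x^9 + 1007x^8 - 12110x^7 + 91925x^6 - 456372x^5 + 1480504x^4 - 3023500x^3 + 3523842x^2 - 1784120x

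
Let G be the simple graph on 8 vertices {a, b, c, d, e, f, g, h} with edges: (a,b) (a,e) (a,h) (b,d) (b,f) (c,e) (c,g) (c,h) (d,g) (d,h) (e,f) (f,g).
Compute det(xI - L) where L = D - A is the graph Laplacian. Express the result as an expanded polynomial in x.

x^8 - 24x^7 + 240x^6 - 1296x^5 + 4080x^4 - 7488x^3 + 7424x^2 - 3072x

With the vertex order [a, b, c, d, e, f, g, h], the degrees are [3, 3, 3, 3, 3, 3, 3, 3], giving D = diag(3, 3, 3, 3, 3, 3, 3, 3) and L = D - A. L has integer entries, so p(x) = det(xI - L) has integer coefficients. Expanding the determinant yields x^8 - 24x^7 + 240x^6 - 1296x^5 + 4080x^4 - 7488x^3 + 7424x^2 - 3072x. The coefficient of x^7 equals -trace(L) = -24, matching the sum of degrees.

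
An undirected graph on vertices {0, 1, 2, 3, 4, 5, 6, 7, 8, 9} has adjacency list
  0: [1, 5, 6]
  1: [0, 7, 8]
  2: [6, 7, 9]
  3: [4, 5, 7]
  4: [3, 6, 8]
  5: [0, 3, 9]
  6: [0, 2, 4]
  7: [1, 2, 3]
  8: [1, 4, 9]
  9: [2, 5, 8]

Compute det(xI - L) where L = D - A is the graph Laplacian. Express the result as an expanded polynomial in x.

x^10 - 30x^9 + 390x^8 - 2880x^7 + 13305x^6 - 39882x^5 + 77640x^4 - 94800x^3 + 66000x^2 - 20000x

With the vertex order [0, 1, 2, 3, 4, 5, 6, 7, 8, 9], the degrees are [3, 3, 3, 3, 3, 3, 3, 3, 3, 3], giving D = diag(3, 3, 3, 3, 3, 3, 3, 3, 3, 3) and L = D - A. The eigenvalues of L are [0, 2, 2, 2, 2, 2, 5, 5, 5, 5]; the characteristic polynomial is the product of (x - lambda_i), which multiplies out to x^10 - 30x^9 + 390x^8 - 2880x^7 + 13305x^6 - 39882x^5 + 77640x^4 - 94800x^3 + 66000x^2 - 20000x. The coefficient of x^9 equals -trace(L) = -30, matching the sum of degrees. The largest eigenvalue, 5, is at most the vertex count 10.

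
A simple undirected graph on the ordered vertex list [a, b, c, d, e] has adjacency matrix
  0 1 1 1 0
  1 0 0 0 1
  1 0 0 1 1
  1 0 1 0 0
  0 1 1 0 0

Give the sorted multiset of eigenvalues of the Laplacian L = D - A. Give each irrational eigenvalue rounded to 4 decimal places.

[0, 1.3820, 2.3820, 3.6180, 4.6180]

Reading degrees in the order [a, b, c, d, e] gives [3, 2, 3, 2, 2]; set D = diag(3, 2, 3, 2, 2) and form L = D - A. Since every row of L sums to 0, the all-ones vector is in the kernel and 0 is an eigenvalue. The largest eigenvalue, 4.6180, is at most the vertex count 5.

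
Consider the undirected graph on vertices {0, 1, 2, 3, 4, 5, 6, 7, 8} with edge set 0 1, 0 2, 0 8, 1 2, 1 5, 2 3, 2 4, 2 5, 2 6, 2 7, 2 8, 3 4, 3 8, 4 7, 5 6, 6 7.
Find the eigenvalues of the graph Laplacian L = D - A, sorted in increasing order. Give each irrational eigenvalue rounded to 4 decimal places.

[0, 1.5858, 1.5858, 3, 3, 4.4142, 4.4142, 5, 9]

Each diagonal entry of L is the vertex degree and each off-diagonal entry is -1 where an edge is present, 0 otherwise; in the order [0, 1, 2, 3, 4, 5, 6, 7, 8] the diagonal is [3, 3, 8, 3, 3, 3, 3, 3, 3]. L is symmetric positive semidefinite, so every eigenvalue is real and nonnegative. The eigenvalues sum to 32, which equals trace(L) = 2|E|.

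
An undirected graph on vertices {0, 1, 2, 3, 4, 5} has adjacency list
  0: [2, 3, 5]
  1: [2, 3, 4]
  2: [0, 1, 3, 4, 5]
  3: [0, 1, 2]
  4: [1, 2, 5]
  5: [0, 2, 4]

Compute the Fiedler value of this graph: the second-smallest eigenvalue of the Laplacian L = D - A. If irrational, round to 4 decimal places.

2.3820

Reading degrees in the order [0, 1, 2, 3, 4, 5] gives [3, 3, 5, 3, 3, 3]; set D = diag(3, 3, 5, 3, 3, 3) and form L = D - A. The sorted Laplacian eigenvalues are [0, 2.3820, 2.3820, 4.6180, 4.6180, 6]; the algebraic connectivity is the second entry, 2.3820. The eigenvalues sum to 20, which equals trace(L) = 2|E|. The largest eigenvalue, 6, is at most the vertex count 6.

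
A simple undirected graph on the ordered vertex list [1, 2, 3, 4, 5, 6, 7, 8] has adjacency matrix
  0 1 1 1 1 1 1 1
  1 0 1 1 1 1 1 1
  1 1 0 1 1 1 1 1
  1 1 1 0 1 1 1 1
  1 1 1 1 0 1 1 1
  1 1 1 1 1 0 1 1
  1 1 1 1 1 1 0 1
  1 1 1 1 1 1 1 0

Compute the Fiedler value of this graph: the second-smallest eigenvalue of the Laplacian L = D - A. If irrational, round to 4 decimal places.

8

Reading degrees in the order [1, 2, 3, 4, 5, 6, 7, 8] gives [7, 7, 7, 7, 7, 7, 7, 7]; set D = diag(7, 7, 7, 7, 7, 7, 7, 7) and form L = D - A. Computing the eigenvalues of L and sorting gives [0, 8, 8, 8, 8, 8, 8, 8]. The Fiedler value lambda_2 = 8 is strictly positive, so the graph is connected. There is one zero in the spectrum, matching the 1 component.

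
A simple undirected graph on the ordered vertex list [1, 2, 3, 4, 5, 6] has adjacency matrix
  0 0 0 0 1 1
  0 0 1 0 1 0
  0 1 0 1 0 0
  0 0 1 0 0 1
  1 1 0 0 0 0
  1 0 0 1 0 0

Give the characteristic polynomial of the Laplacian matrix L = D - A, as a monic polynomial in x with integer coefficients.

With the vertex order [1, 2, 3, 4, 5, 6], the degrees are [2, 2, 2, 2, 2, 2], giving D = diag(2, 2, 2, 2, 2, 2) and L = D - A. Computing det(xI - L) by cofactor expansion (or equivalently via sum-over-permutations) gives x^6 - 12x^5 + 54x^4 - 112x^3 + 105x^2 - 36x. The constant term is 0 because L is singular (the all-ones vector lies in its kernel). The eigenvalues sum to 12, which equals trace(L) = 2|E|. There is one zero in the spectrum, matching the 1 component.

x^6 - 12x^5 + 54x^4 - 112x^3 + 105x^2 - 36x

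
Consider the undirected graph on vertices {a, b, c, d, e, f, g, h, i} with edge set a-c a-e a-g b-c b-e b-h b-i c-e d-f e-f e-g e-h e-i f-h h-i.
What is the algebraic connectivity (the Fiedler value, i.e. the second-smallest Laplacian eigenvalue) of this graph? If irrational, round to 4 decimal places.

0.6441

Each diagonal entry of L is the vertex degree and each off-diagonal entry is -1 where an edge is present, 0 otherwise; in the order [a, b, c, d, e, f, g, h, i] the diagonal is [3, 4, 3, 1, 7, 3, 2, 4, 3]. The sorted Laplacian eigenvalues are [0, 0.6441, 1.4334, 2.4659, 3.1342, 4, 4.8275, 5.4696, 8.0253]; the algebraic connectivity is the second entry, 0.6441. The largest eigenvalue, 8.0253, is at most the vertex count 9.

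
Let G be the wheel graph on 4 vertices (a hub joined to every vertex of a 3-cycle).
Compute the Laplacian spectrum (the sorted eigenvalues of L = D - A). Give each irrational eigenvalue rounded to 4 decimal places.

The graph has 4 vertices and degree multiset [3, 3, 3, 3]; D is the diagonal matrix of degrees and L = D - A. Diagonalising L (or applying a numerical eigensolver to the 4x4 matrix) gives the spectrum above. The single zero eigenvalue shows the graph is connected. The eigenvalues sum to 12, which equals trace(L) = 2|E|.

[0, 4, 4, 4]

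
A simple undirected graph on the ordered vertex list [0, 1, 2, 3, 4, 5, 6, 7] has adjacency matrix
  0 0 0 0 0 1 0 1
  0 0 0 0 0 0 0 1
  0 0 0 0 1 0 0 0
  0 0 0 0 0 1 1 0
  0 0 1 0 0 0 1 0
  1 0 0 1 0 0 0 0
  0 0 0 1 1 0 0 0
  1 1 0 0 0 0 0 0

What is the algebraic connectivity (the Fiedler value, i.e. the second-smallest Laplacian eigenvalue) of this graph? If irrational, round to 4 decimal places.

0.1522

With the vertex order [0, 1, 2, 3, 4, 5, 6, 7], the degrees are [2, 1, 1, 2, 2, 2, 2, 2], giving D = diag(2, 1, 1, 2, 2, 2, 2, 2) and L = D - A. The smallest Laplacian eigenvalue is always 0. The next one, lambda_2 = 0.1522, measures how hard the graph is to disconnect: larger values mean better connectivity. By the matrix-tree theorem the graph has (1/8) * product of the nonzero eigenvalues = 1 spanning tree.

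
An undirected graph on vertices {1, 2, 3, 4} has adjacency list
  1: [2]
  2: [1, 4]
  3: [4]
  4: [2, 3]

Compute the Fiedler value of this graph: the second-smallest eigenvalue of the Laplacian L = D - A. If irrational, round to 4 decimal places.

With the vertex order [1, 2, 3, 4], the degrees are [1, 2, 1, 2], giving D = diag(1, 2, 1, 2) and L = D - A. Computing the eigenvalues of L and sorting gives [0, 0.5858, 2, 3.4142]. The Fiedler value lambda_2 = 0.5858 is strictly positive, so the graph is connected.

0.5858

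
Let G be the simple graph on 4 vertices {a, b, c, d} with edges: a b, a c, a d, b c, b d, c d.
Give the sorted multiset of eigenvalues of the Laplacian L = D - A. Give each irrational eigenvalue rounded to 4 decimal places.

[0, 4, 4, 4]

Each diagonal entry of L is the vertex degree and each off-diagonal entry is -1 where an edge is present, 0 otherwise; in the order [a, b, c, d] the diagonal is [3, 3, 3, 3]. Diagonalising L (or applying a numerical eigensolver to the 4x4 matrix) gives the spectrum above. The single zero eigenvalue shows the graph is connected.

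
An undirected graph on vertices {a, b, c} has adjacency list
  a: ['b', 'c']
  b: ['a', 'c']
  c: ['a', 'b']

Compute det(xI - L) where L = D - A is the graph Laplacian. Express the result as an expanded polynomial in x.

x^3 - 6x^2 + 9x

With the vertex order [a, b, c], the degrees are [2, 2, 2], giving D = diag(2, 2, 2) and L = D - A. L has integer entries, so p(x) = det(xI - L) has integer coefficients. Expanding the determinant yields x^3 - 6x^2 + 9x. The coefficient of x^2 equals -trace(L) = -6, matching the sum of degrees.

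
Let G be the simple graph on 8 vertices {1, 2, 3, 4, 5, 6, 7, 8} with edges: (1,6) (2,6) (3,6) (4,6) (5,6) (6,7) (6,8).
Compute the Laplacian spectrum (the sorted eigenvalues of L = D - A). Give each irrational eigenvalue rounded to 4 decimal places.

Reading degrees in the order [1, 2, 3, 4, 5, 6, 7, 8] gives [1, 1, 1, 1, 1, 7, 1, 1]; set D = diag(1, 1, 1, 1, 1, 7, 1, 1) and form L = D - A. Diagonalising L (or applying a numerical eigensolver to the 8x8 matrix) gives the spectrum above. The single zero eigenvalue shows the graph is connected.

[0, 1, 1, 1, 1, 1, 1, 8]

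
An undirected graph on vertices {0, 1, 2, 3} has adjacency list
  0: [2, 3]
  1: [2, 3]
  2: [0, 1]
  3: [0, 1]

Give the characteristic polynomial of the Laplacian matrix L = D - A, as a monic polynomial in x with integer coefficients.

x^4 - 8x^3 + 20x^2 - 16x

Reading degrees in the order [0, 1, 2, 3] gives [2, 2, 2, 2]; set D = diag(2, 2, 2, 2) and form L = D - A. The eigenvalues of L are [0, 2, 2, 4]; the characteristic polynomial is the product of (x - lambda_i), which multiplies out to x^4 - 8x^3 + 20x^2 - 16x. Since p(0) = det(-L) = 0, x divides p(x). The eigenvalues sum to 8, which equals trace(L) = 2|E|.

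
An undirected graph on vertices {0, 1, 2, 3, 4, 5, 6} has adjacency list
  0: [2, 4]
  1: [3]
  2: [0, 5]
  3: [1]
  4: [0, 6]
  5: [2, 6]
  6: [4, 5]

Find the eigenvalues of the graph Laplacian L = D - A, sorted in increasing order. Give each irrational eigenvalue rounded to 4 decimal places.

[0, 0, 1.3820, 1.3820, 2, 3.6180, 3.6180]

Reading degrees in the order [0, 1, 2, 3, 4, 5, 6] gives [2, 1, 2, 1, 2, 2, 2]; set D = diag(2, 1, 2, 1, 2, 2, 2) and form L = D - A. L is symmetric positive semidefinite, so every eigenvalue is real and nonnegative. The 2 zero eigenvalues correspond to the 2 connected components. The largest eigenvalue, 3.6180, is at most the vertex count 7.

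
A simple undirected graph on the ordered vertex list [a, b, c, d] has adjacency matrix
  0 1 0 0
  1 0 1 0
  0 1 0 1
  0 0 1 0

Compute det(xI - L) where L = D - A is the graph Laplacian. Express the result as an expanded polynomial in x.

x^4 - 6x^3 + 10x^2 - 4x

Each diagonal entry of L is the vertex degree and each off-diagonal entry is -1 where an edge is present, 0 otherwise; in the order [a, b, c, d] the diagonal is [1, 2, 2, 1]. L has integer entries, so p(x) = det(xI - L) has integer coefficients. Expanding the determinant yields x^4 - 6x^3 + 10x^2 - 4x. The constant term is 0 because L is singular (the all-ones vector lies in its kernel).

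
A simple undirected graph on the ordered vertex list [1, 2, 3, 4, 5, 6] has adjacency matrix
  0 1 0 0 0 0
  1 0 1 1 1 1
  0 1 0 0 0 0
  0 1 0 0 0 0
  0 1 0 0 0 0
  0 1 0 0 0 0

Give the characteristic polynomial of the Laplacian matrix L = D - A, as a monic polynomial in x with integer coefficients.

With the vertex order [1, 2, 3, 4, 5, 6], the degrees are [1, 5, 1, 1, 1, 1], giving D = diag(1, 5, 1, 1, 1, 1) and L = D - A. L has integer entries, so p(x) = det(xI - L) has integer coefficients. Expanding the determinant yields x^6 - 10x^5 + 30x^4 - 40x^3 + 25x^2 - 6x. The constant term is 0 because L is singular (the all-ones vector lies in its kernel). The largest eigenvalue, 6, is at most the vertex count 6.

x^6 - 10x^5 + 30x^4 - 40x^3 + 25x^2 - 6x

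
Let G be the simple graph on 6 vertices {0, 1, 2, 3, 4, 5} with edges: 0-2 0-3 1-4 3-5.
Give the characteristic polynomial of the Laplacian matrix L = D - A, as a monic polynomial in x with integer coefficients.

Reading degrees in the order [0, 1, 2, 3, 4, 5] gives [2, 1, 1, 2, 1, 1]; set D = diag(2, 1, 1, 2, 1, 1) and form L = D - A. L has integer entries, so p(x) = det(xI - L) has integer coefficients. Expanding the determinant yields x^6 - 8x^5 + 22x^4 - 24x^3 + 8x^2. The coefficient of x^5 equals -trace(L) = -8, matching the sum of degrees. The eigenvalues sum to 8, which equals trace(L) = 2|E|.

x^6 - 8x^5 + 22x^4 - 24x^3 + 8x^2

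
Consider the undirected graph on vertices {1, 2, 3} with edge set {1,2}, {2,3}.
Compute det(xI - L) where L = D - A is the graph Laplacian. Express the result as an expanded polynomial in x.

With the vertex order [1, 2, 3], the degrees are [1, 2, 1], giving D = diag(1, 2, 1) and L = D - A. Computing det(xI - L) by cofactor expansion (or equivalently via sum-over-permutations) gives x^3 - 4x^2 + 3x. Since p(0) = det(-L) = 0, x divides p(x). There is one zero in the spectrum, matching the 1 component. By the matrix-tree theorem the graph has (1/3) * product of the nonzero eigenvalues = 1 spanning tree.

x^3 - 4x^2 + 3x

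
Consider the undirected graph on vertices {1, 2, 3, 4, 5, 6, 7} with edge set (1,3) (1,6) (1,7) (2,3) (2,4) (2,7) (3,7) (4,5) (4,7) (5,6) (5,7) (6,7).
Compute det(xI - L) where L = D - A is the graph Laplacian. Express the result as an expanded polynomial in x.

x^7 - 24x^6 + 231x^5 - 1140x^4 + 3036x^3 - 4128x^2 + 2240x

Reading degrees in the order [1, 2, 3, 4, 5, 6, 7] gives [3, 3, 3, 3, 3, 3, 6]; set D = diag(3, 3, 3, 3, 3, 3, 6) and form L = D - A. Computing det(xI - L) by cofactor expansion (or equivalently via sum-over-permutations) gives x^7 - 24x^6 + 231x^5 - 1140x^4 + 3036x^3 - 4128x^2 + 2240x. The constant term is 0 because L is singular (the all-ones vector lies in its kernel). By the matrix-tree theorem the graph has (1/7) * product of the nonzero eigenvalues = 320 spanning trees. The eigenvalues sum to 24, which equals trace(L) = 2|E|.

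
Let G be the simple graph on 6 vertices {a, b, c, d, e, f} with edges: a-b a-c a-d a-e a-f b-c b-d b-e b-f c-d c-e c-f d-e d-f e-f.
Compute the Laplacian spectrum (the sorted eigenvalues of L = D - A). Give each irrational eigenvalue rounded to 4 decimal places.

[0, 6, 6, 6, 6, 6]

Reading degrees in the order [a, b, c, d, e, f] gives [5, 5, 5, 5, 5, 5]; set D = diag(5, 5, 5, 5, 5, 5) and form L = D - A. Since every row of L sums to 0, the all-ones vector is in the kernel and 0 is an eigenvalue. The single zero eigenvalue shows the graph is connected. The largest eigenvalue, 6, is at most the vertex count 6.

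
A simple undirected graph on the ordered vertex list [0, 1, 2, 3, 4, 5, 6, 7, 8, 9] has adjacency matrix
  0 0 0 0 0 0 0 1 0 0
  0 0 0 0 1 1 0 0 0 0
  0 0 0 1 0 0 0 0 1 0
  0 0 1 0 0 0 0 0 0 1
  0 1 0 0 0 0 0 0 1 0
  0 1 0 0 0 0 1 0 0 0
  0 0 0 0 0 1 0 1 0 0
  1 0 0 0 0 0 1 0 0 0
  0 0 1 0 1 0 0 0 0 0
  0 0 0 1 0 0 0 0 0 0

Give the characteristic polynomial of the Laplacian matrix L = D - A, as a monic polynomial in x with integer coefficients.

With the vertex order [0, 1, 2, 3, 4, 5, 6, 7, 8, 9], the degrees are [1, 2, 2, 2, 2, 2, 2, 2, 2, 1], giving D = diag(1, 2, 2, 2, 2, 2, 2, 2, 2, 1) and L = D - A. L has integer entries, so p(x) = det(xI - L) has integer coefficients. Expanding the determinant yields x^10 - 18x^9 + 136x^8 - 560x^7 + 1365x^6 - 2002x^5 + 1716x^4 - 792x^3 + 165x^2 - 10x. The constant term is 0 because L is singular (the all-ones vector lies in its kernel).

x^10 - 18x^9 + 136x^8 - 560x^7 + 1365x^6 - 2002x^5 + 1716x^4 - 792x^3 + 165x^2 - 10x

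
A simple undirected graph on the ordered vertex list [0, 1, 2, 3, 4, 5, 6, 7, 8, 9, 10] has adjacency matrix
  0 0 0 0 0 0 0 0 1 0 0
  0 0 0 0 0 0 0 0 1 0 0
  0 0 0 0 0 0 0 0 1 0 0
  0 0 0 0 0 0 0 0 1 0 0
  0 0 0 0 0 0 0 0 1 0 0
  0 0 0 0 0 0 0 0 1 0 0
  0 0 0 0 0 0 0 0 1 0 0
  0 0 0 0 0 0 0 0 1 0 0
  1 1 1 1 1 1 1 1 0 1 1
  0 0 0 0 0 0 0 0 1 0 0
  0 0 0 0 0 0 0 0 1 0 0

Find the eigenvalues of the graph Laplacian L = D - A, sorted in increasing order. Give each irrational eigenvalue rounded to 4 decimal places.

[0, 1, 1, 1, 1, 1, 1, 1, 1, 1, 11]

Reading degrees in the order [0, 1, 2, 3, 4, 5, 6, 7, 8, 9, 10] gives [1, 1, 1, 1, 1, 1, 1, 1, 10, 1, 1]; set D = diag(1, 1, 1, 1, 1, 1, 1, 1, 10, 1, 1) and form L = D - A. Since every row of L sums to 0, the all-ones vector is in the kernel and 0 is an eigenvalue.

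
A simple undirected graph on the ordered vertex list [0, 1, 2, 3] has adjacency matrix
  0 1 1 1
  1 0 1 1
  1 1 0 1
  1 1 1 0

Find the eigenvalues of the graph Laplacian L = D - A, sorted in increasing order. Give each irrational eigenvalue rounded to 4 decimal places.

[0, 4, 4, 4]

Each diagonal entry of L is the vertex degree and each off-diagonal entry is -1 where an edge is present, 0 otherwise; in the order [0, 1, 2, 3] the diagonal is [3, 3, 3, 3]. L is symmetric positive semidefinite, so every eigenvalue is real and nonnegative.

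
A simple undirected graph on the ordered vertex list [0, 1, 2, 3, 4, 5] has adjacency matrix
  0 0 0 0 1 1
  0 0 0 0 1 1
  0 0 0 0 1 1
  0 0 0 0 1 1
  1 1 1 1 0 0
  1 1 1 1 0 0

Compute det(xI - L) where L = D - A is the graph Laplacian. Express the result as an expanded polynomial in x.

x^6 - 16x^5 + 96x^4 - 272x^3 + 368x^2 - 192x

Reading degrees in the order [0, 1, 2, 3, 4, 5] gives [2, 2, 2, 2, 4, 4]; set D = diag(2, 2, 2, 2, 4, 4) and form L = D - A. L has integer entries, so p(x) = det(xI - L) has integer coefficients. Expanding the determinant yields x^6 - 16x^5 + 96x^4 - 272x^3 + 368x^2 - 192x. The coefficient of x^5 equals -trace(L) = -16, matching the sum of degrees.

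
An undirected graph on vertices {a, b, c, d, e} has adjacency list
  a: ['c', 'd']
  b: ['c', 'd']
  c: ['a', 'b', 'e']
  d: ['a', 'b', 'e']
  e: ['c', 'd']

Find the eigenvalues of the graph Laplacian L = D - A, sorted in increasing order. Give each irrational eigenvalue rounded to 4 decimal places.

Each diagonal entry of L is the vertex degree and each off-diagonal entry is -1 where an edge is present, 0 otherwise; in the order [a, b, c, d, e] the diagonal is [2, 2, 3, 3, 2]. The multiplicity of 0 as a Laplacian eigenvalue equals the number of connected components. The single zero eigenvalue shows the graph is connected.

[0, 2, 2, 3, 5]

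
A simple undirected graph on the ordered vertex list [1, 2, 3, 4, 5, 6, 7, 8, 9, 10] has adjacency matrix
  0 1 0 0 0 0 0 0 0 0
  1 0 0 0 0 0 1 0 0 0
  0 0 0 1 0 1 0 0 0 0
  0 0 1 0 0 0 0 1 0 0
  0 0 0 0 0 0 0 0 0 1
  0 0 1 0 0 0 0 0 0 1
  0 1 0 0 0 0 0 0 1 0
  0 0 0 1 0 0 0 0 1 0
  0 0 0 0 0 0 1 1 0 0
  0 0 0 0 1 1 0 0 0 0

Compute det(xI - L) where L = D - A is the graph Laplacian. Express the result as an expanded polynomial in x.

Each diagonal entry of L is the vertex degree and each off-diagonal entry is -1 where an edge is present, 0 otherwise; in the order [1, 2, 3, 4, 5, 6, 7, 8, 9, 10] the diagonal is [1, 2, 2, 2, 1, 2, 2, 2, 2, 2]. L has integer entries, so p(x) = det(xI - L) has integer coefficients. Expanding the determinant yields x^10 - 18x^9 + 136x^8 - 560x^7 + 1365x^6 - 2002x^5 + 1716x^4 - 792x^3 + 165x^2 - 10x. The constant term is 0 because L is singular (the all-ones vector lies in its kernel). The eigenvalues sum to 18, which equals trace(L) = 2|E|. By the matrix-tree theorem the graph has (1/10) * product of the nonzero eigenvalues = 1 spanning tree.

x^10 - 18x^9 + 136x^8 - 560x^7 + 1365x^6 - 2002x^5 + 1716x^4 - 792x^3 + 165x^2 - 10x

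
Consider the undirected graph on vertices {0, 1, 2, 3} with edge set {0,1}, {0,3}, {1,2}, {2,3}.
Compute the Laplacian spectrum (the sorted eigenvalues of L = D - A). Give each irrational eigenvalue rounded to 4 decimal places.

[0, 2, 2, 4]

With the vertex order [0, 1, 2, 3], the degrees are [2, 2, 2, 2], giving D = diag(2, 2, 2, 2) and L = D - A. L is symmetric positive semidefinite, so every eigenvalue is real and nonnegative. By the matrix-tree theorem the graph has (1/4) * product of the nonzero eigenvalues = 4 spanning trees. The largest eigenvalue, 4, is at most the vertex count 4.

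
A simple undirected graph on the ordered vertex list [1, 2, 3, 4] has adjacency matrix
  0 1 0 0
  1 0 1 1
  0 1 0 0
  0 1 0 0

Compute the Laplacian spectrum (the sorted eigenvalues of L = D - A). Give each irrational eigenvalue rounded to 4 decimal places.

[0, 1, 1, 4]

Each diagonal entry of L is the vertex degree and each off-diagonal entry is -1 where an edge is present, 0 otherwise; in the order [1, 2, 3, 4] the diagonal is [1, 3, 1, 1]. L is symmetric positive semidefinite, so every eigenvalue is real and nonnegative. The largest eigenvalue, 4, is at most the vertex count 4.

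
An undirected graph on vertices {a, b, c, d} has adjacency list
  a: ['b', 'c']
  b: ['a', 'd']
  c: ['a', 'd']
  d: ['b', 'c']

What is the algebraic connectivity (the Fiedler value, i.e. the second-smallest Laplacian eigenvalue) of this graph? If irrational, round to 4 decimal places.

Each diagonal entry of L is the vertex degree and each off-diagonal entry is -1 where an edge is present, 0 otherwise; in the order [a, b, c, d] the diagonal is [2, 2, 2, 2]. Computing the eigenvalues of L and sorting gives [0, 2, 2, 4]. The Fiedler value lambda_2 = 2 is strictly positive, so the graph is connected. There is one zero in the spectrum, matching the 1 component.

2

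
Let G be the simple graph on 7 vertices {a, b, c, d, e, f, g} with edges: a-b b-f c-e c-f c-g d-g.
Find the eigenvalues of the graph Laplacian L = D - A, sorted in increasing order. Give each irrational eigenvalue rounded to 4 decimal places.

[0, 0.2603, 0.6262, 1.4055, 2.2742, 3.0996, 4.3342]

Each diagonal entry of L is the vertex degree and each off-diagonal entry is -1 where an edge is present, 0 otherwise; in the order [a, b, c, d, e, f, g] the diagonal is [1, 2, 3, 1, 1, 2, 2]. Diagonalising L (or applying a numerical eigensolver to the 7x7 matrix) gives the spectrum above. The single zero eigenvalue shows the graph is connected. The eigenvalues sum to 12, which equals trace(L) = 2|E|.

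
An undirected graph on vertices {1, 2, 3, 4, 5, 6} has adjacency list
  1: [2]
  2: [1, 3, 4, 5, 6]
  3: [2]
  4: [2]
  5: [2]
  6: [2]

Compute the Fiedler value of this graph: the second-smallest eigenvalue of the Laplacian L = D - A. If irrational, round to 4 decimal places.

Reading degrees in the order [1, 2, 3, 4, 5, 6] gives [1, 5, 1, 1, 1, 1]; set D = diag(1, 5, 1, 1, 1, 1) and form L = D - A. Computing the eigenvalues of L and sorting gives [0, 1, 1, 1, 1, 6]. The Fiedler value lambda_2 = 1 is strictly positive, so the graph is connected. There is one zero in the spectrum, matching the 1 component. The largest eigenvalue, 6, is at most the vertex count 6.

1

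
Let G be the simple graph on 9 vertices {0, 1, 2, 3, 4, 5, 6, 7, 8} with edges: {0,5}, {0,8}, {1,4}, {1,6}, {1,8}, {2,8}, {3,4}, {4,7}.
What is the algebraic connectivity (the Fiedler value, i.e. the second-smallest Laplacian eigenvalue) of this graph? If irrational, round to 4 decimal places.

0.2118

Reading degrees in the order [0, 1, 2, 3, 4, 5, 6, 7, 8] gives [2, 3, 1, 1, 3, 1, 1, 1, 3]; set D = diag(2, 3, 1, 1, 3, 1, 1, 1, 3) and form L = D - A. Computing the eigenvalues of L and sorting gives [0, 0.2118, 0.5546, 0.7223, 1, 2.0782, 2.7338, 3.8525, 4.8468]. The Fiedler value lambda_2 = 0.2118 is strictly positive, so the graph is connected. The eigenvalues sum to 16, which equals trace(L) = 2|E|. The largest eigenvalue, 4.8468, is at most the vertex count 9.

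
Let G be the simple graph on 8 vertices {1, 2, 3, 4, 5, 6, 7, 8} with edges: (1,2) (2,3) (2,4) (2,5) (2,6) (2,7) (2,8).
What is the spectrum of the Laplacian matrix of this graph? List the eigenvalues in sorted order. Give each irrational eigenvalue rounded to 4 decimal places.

[0, 1, 1, 1, 1, 1, 1, 8]

Each diagonal entry of L is the vertex degree and each off-diagonal entry is -1 where an edge is present, 0 otherwise; in the order [1, 2, 3, 4, 5, 6, 7, 8] the diagonal is [1, 7, 1, 1, 1, 1, 1, 1]. Diagonalising L (or applying a numerical eigensolver to the 8x8 matrix) gives the spectrum above. The single zero eigenvalue shows the graph is connected. By the matrix-tree theorem the graph has (1/8) * product of the nonzero eigenvalues = 1 spanning tree.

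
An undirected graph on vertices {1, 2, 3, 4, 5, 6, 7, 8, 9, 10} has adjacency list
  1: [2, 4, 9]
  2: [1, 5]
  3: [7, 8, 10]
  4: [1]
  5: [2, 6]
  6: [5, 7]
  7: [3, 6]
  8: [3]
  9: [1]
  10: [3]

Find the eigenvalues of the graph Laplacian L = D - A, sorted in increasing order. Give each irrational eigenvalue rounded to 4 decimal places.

[0, 0.1088, 0.5188, 1, 1, 1.2954, 2.3111, 3.3174, 4.1701, 4.2784]

Reading degrees in the order [1, 2, 3, 4, 5, 6, 7, 8, 9, 10] gives [3, 2, 3, 1, 2, 2, 2, 1, 1, 1]; set D = diag(3, 2, 3, 1, 2, 2, 2, 1, 1, 1) and form L = D - A. Diagonalising L (or applying a numerical eigensolver to the 10x10 matrix) gives the spectrum above. There is one zero in the spectrum, matching the 1 component.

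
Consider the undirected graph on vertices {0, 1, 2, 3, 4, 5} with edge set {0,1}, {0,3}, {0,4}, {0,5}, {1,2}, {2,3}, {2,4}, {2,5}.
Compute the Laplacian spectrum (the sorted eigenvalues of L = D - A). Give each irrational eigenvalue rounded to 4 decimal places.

[0, 2, 2, 2, 4, 6]

Each diagonal entry of L is the vertex degree and each off-diagonal entry is -1 where an edge is present, 0 otherwise; in the order [0, 1, 2, 3, 4, 5] the diagonal is [4, 2, 4, 2, 2, 2]. L is symmetric positive semidefinite, so every eigenvalue is real and nonnegative. The eigenvalues sum to 16, which equals trace(L) = 2|E|. By the matrix-tree theorem the graph has (1/6) * product of the nonzero eigenvalues = 32 spanning trees.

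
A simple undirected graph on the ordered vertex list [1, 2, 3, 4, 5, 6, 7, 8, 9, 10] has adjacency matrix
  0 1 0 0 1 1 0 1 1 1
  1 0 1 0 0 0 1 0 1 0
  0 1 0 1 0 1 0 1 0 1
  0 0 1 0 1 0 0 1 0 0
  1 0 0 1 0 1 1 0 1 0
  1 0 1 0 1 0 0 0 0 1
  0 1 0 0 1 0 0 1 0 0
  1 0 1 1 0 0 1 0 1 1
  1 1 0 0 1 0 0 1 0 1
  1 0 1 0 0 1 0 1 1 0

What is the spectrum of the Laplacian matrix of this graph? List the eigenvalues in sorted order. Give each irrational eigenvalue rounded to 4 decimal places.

Each diagonal entry of L is the vertex degree and each off-diagonal entry is -1 where an edge is present, 0 otherwise; in the order [1, 2, 3, 4, 5, 6, 7, 8, 9, 10] the diagonal is [6, 4, 5, 3, 5, 4, 3, 6, 5, 5]. The multiplicity of 0 as a Laplacian eigenvalue equals the number of connected components. The single zero eigenvalue shows the graph is connected. The eigenvalues sum to 46, which equals trace(L) = 2|E|.

[0, 2.4969, 2.7319, 3.7441, 4.1844, 4.5463, 6.4071, 6.7532, 6.8979, 8.2383]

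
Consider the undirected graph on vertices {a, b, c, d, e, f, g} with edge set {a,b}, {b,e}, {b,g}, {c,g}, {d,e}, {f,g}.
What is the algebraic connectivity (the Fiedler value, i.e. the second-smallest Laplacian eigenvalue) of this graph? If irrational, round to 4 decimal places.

0.3217

Reading degrees in the order [a, b, c, d, e, f, g] gives [1, 3, 1, 1, 2, 1, 3]; set D = diag(1, 3, 1, 1, 2, 1, 3) and form L = D - A. The smallest Laplacian eigenvalue is always 0. The next one, lambda_2 = 0.3217, measures how hard the graph is to disconnect: larger values mean better connectivity. The eigenvalues sum to 12, which equals trace(L) = 2|E|. By the matrix-tree theorem the graph has (1/7) * product of the nonzero eigenvalues = 1 spanning tree.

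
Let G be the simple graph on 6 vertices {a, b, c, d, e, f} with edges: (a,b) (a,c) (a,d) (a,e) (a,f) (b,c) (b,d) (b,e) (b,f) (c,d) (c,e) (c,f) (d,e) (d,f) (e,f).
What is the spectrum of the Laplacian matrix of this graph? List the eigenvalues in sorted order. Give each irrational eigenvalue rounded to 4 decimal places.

With the vertex order [a, b, c, d, e, f], the degrees are [5, 5, 5, 5, 5, 5], giving D = diag(5, 5, 5, 5, 5, 5) and L = D - A. The multiplicity of 0 as a Laplacian eigenvalue equals the number of connected components. By the matrix-tree theorem the graph has (1/6) * product of the nonzero eigenvalues = 1296 spanning trees.

[0, 6, 6, 6, 6, 6]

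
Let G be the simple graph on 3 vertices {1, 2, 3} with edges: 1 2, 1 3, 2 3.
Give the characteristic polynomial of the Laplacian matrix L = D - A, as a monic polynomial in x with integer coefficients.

Each diagonal entry of L is the vertex degree and each off-diagonal entry is -1 where an edge is present, 0 otherwise; in the order [1, 2, 3] the diagonal is [2, 2, 2]. Computing det(xI - L) by cofactor expansion (or equivalently via sum-over-permutations) gives x^3 - 6x^2 + 9x. The coefficient of x^2 equals -trace(L) = -6, matching the sum of degrees. The largest eigenvalue, 3, is at most the vertex count 3.

x^3 - 6x^2 + 9x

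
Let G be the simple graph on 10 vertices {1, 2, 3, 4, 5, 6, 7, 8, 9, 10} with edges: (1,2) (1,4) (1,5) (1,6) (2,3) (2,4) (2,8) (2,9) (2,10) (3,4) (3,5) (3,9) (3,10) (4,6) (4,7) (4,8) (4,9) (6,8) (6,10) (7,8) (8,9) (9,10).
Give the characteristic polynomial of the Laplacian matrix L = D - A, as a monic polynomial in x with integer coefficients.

x^10 - 44x^9 + 838x^8 - 9046x^7 + 60827x^6 - 263360x^5 + 731395x^4 - 1250734x^3 + 1189097x^2 - 476480x

With the vertex order [1, 2, 3, 4, 5, 6, 7, 8, 9, 10], the degrees are [4, 6, 5, 7, 2, 4, 2, 5, 5, 4], giving D = diag(4, 6, 5, 7, 2, 4, 2, 5, 5, 4) and L = D - A. L has integer entries, so p(x) = det(xI - L) has integer coefficients. Expanding the determinant yields x^10 - 44x^9 + 838x^8 - 9046x^7 + 60827x^6 - 263360x^5 + 731395x^4 - 1250734x^3 + 1189097x^2 - 476480x. The constant term is 0 because L is singular (the all-ones vector lies in its kernel).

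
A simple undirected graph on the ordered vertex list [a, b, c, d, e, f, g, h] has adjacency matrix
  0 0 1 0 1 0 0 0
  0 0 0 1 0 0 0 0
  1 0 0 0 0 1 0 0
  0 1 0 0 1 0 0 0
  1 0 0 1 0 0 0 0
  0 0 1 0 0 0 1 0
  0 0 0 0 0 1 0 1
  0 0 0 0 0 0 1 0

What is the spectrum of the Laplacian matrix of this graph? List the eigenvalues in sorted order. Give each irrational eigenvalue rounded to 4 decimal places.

With the vertex order [a, b, c, d, e, f, g, h], the degrees are [2, 1, 2, 2, 2, 2, 2, 1], giving D = diag(2, 1, 2, 2, 2, 2, 2, 1) and L = D - A. Diagonalising L (or applying a numerical eigensolver to the 8x8 matrix) gives the spectrum above. The largest eigenvalue, 3.8478, is at most the vertex count 8.

[0, 0.1522, 0.5858, 1.2346, 2, 2.7654, 3.4142, 3.8478]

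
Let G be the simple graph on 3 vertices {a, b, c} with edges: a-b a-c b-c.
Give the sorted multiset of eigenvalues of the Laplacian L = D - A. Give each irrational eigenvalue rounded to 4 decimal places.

[0, 3, 3]

Each diagonal entry of L is the vertex degree and each off-diagonal entry is -1 where an edge is present, 0 otherwise; in the order [a, b, c] the diagonal is [2, 2, 2]. Diagonalising L (or applying a numerical eigensolver to the 3x3 matrix) gives the spectrum above. The single zero eigenvalue shows the graph is connected. The eigenvalues sum to 6, which equals trace(L) = 2|E|.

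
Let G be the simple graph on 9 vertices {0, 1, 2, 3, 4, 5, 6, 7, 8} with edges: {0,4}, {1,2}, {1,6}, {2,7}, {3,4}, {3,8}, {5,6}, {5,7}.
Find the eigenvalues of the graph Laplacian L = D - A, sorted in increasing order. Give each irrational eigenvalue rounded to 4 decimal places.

With the vertex order [0, 1, 2, 3, 4, 5, 6, 7, 8], the degrees are [1, 2, 2, 2, 2, 2, 2, 2, 1], giving D = diag(1, 2, 2, 2, 2, 2, 2, 2, 1) and L = D - A. L is symmetric positive semidefinite, so every eigenvalue is real and nonnegative. The 2 zero eigenvalues correspond to the 2 connected components. The largest eigenvalue, 3.6180, is at most the vertex count 9.

[0, 0, 0.5858, 1.3820, 1.3820, 2, 3.4142, 3.6180, 3.6180]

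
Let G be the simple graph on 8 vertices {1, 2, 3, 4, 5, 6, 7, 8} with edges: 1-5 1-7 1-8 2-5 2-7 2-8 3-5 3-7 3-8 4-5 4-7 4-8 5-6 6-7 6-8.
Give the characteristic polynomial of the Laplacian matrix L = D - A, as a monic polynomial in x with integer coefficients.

x^8 - 30x^7 + 375x^6 - 2540x^5 + 10095x^4 - 23598x^3 + 30105x^2 - 16200x

With the vertex order [1, 2, 3, 4, 5, 6, 7, 8], the degrees are [3, 3, 3, 3, 5, 3, 5, 5], giving D = diag(3, 3, 3, 3, 5, 3, 5, 5) and L = D - A. The eigenvalues of L are [0, 3, 3, 3, 3, 5, 5, 8]; the characteristic polynomial is the product of (x - lambda_i), which multiplies out to x^8 - 30x^7 + 375x^6 - 2540x^5 + 10095x^4 - 23598x^3 + 30105x^2 - 16200x. Since p(0) = det(-L) = 0, x divides p(x). The largest eigenvalue, 8, is at most the vertex count 8.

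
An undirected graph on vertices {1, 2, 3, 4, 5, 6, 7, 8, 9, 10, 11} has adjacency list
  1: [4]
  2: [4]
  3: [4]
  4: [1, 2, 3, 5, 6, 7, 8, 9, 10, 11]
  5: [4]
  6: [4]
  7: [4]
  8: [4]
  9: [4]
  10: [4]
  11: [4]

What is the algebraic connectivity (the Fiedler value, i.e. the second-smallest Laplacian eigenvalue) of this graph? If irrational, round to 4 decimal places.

Reading degrees in the order [1, 2, 3, 4, 5, 6, 7, 8, 9, 10, 11] gives [1, 1, 1, 10, 1, 1, 1, 1, 1, 1, 1]; set D = diag(1, 1, 1, 10, 1, 1, 1, 1, 1, 1, 1) and form L = D - A. Computing the eigenvalues of L and sorting gives [0, 1, 1, 1, 1, 1, 1, 1, 1, 1, 11]. The Fiedler value lambda_2 = 1 is strictly positive, so the graph is connected.

1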